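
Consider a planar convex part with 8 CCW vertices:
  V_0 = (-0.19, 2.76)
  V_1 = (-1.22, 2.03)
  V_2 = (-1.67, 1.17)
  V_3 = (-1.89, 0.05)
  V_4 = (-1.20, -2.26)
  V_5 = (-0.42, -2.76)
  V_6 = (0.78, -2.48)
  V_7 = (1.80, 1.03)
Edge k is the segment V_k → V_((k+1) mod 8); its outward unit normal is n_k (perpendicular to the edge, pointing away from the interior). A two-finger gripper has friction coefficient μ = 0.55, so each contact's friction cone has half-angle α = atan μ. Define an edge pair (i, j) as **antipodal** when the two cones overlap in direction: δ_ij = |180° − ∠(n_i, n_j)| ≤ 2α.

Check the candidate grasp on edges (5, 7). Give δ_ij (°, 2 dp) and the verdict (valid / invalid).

δ = 54.14°, valid

α = atan 0.55 = 28.81°;  2α = 57.62°
edge 5: e_5 = (+1.20, +0.28);  n_5 = (+0.2272, -0.9738)
edge 7: e_7 = (-1.99, +1.73);  n_7 = (+0.6561, +0.7547)
∠(n_5, n_7) = 125.86°
δ = |180° − 125.86°| = 54.14°
54.14° ≤ 2α = 57.62°  →  valid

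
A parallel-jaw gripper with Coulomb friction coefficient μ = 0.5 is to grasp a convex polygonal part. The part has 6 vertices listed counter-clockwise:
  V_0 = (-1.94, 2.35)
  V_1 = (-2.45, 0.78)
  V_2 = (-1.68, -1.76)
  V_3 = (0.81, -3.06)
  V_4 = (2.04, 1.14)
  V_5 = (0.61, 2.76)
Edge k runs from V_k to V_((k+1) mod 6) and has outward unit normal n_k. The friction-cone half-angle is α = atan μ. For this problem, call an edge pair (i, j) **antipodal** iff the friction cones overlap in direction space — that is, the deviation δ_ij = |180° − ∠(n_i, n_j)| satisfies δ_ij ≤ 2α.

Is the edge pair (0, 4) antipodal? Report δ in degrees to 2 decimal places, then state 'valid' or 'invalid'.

α = atan 0.5 = 26.57°;  2α = 53.13°
edge 0: e_0 = (-0.51, -1.57);  n_0 = (-0.9511, +0.3089)
edge 4: e_4 = (-1.43, +1.62);  n_4 = (+0.7497, +0.6618)
∠(n_0, n_4) = 120.57°
δ = |180° − 120.57°| = 59.43°
59.43° > 2α = 53.13°  →  invalid

δ = 59.43°, invalid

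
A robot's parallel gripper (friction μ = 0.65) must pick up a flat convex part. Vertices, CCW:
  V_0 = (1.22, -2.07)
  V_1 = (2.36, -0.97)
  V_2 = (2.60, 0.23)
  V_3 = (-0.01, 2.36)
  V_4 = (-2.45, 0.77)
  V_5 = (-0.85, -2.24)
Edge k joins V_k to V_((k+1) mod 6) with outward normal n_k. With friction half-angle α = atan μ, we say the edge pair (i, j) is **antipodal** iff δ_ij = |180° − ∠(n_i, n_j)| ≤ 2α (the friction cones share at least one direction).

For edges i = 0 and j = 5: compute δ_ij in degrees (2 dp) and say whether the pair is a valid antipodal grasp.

δ = 140.72°, invalid

α = atan 0.65 = 33.02°;  2α = 66.05°
edge 0: e_0 = (+1.14, +1.10);  n_0 = (+0.6944, -0.7196)
edge 5: e_5 = (+2.07, +0.17);  n_5 = (+0.0819, -0.9966)
∠(n_0, n_5) = 39.28°
δ = |180° − 39.28°| = 140.72°
140.72° > 2α = 66.05°  →  invalid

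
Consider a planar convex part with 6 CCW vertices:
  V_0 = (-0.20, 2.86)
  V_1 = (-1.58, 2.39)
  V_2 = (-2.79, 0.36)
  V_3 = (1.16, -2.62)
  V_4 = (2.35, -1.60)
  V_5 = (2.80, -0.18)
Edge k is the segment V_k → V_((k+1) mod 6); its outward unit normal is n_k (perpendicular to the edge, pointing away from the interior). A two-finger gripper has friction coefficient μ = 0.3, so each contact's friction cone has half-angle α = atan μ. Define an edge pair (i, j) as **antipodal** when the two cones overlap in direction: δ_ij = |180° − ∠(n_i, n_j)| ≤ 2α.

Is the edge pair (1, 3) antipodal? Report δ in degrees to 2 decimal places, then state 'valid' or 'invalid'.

α = atan 0.3 = 16.70°;  2α = 33.40°
edge 1: e_1 = (-1.21, -2.03);  n_1 = (-0.8590, +0.5120)
edge 3: e_3 = (+1.19, +1.02);  n_3 = (+0.6508, -0.7593)
∠(n_1, n_3) = 161.40°
δ = |180° − 161.40°| = 18.60°
18.60° ≤ 2α = 33.40°  →  valid

δ = 18.60°, valid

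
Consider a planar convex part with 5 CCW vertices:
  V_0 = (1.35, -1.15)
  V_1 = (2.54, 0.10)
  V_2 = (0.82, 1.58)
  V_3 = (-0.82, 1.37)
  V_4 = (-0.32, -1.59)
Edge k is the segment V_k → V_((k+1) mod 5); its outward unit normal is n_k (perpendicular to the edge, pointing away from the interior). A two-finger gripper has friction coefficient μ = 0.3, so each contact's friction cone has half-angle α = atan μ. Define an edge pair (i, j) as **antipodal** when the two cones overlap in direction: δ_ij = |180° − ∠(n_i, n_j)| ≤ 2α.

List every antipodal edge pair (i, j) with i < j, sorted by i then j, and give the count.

count = 1; pairs: (2,4)

α = atan 0.3 = 16.70°;  2α = 33.40°
n_0 = (+0.7243, -0.6895)
n_1 = (+0.6522, +0.7580)
n_2 = (-0.1270, +0.9919)
n_3 = (-0.9860, -0.1666)
n_4 = (+0.2548, -0.9670)
  (0,1): δ = 87.12°  ·
  (0,2): δ = 39.11°  ·
  (0,3): δ = 53.18°  ·
  (0,4): δ = 148.35°  ·
  (1,2): δ = 131.99°  ·
  (1,3): δ = 39.70°  ·
  (1,4): δ = 55.47°  ·
  (2,3): δ = 87.71°  ·
  (2,4): δ = 7.46°  ✓
  (3,4): δ = 84.83°  ·
antipodal pairs: 1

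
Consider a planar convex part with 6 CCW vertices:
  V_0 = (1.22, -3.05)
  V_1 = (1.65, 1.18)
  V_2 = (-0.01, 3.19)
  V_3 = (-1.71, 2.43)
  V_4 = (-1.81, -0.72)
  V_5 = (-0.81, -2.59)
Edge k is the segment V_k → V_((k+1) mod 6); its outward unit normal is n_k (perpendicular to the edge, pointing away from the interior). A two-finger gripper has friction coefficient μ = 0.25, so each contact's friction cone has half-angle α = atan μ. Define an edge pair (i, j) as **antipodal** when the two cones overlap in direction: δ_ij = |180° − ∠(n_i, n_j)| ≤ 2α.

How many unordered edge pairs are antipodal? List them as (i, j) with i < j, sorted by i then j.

count = 2; pairs: (0,3), (1,4)

α = atan 0.25 = 14.04°;  2α = 28.07°
n_0 = (+0.9949, -0.1011)
n_1 = (+0.7710, +0.6368)
n_2 = (-0.4081, +0.9129)
n_3 = (-0.9995, +0.0317)
n_4 = (-0.8818, -0.4716)
n_5 = (-0.2210, -0.9753)
  (0,1): δ = 134.64°  ·
  (0,2): δ = 60.11°  ·
  (0,3): δ = 3.99°  ✓
  (0,4): δ = 33.94°  ·
  (0,5): δ = 83.04°  ·
  (1,2): δ = 105.46°  ·
  (1,3): δ = 41.37°  ·
  (1,4): δ = 11.42°  ✓
  (1,5): δ = 37.68°  ·
  (2,3): δ = 115.91°  ·
  (2,4): δ = 85.95°  ·
  (2,5): δ = 36.86°  ·
  (3,4): δ = 150.05°  ·
  (3,5): δ = 100.95°  ·
  (4,5): δ = 130.90°  ·
antipodal pairs: 2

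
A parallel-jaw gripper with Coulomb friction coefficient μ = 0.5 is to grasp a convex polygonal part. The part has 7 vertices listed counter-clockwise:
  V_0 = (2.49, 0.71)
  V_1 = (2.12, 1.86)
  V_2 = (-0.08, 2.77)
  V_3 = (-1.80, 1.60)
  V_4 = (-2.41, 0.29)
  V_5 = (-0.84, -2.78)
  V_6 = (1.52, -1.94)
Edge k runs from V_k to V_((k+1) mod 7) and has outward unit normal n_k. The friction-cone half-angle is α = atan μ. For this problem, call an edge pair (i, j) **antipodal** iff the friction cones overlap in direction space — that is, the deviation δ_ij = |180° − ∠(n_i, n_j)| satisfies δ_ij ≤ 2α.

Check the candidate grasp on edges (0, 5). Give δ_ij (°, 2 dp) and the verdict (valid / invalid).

α = atan 0.5 = 26.57°;  2α = 53.13°
edge 0: e_0 = (-0.37, +1.15);  n_0 = (+0.9519, +0.3063)
edge 5: e_5 = (+2.36, +0.84);  n_5 = (+0.3353, -0.9421)
∠(n_0, n_5) = 88.24°
δ = |180° − 88.24°| = 91.76°
91.76° > 2α = 53.13°  →  invalid

δ = 91.76°, invalid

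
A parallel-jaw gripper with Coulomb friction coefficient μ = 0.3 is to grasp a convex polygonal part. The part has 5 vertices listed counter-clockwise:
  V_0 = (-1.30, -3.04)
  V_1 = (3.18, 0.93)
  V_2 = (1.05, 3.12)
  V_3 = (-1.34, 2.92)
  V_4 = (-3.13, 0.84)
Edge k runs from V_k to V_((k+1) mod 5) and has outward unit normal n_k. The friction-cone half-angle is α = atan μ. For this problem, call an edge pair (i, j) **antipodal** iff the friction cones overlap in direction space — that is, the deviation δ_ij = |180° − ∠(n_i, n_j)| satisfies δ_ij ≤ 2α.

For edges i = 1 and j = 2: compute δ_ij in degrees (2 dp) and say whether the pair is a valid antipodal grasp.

α = atan 0.3 = 16.70°;  2α = 33.40°
edge 1: e_1 = (-2.13, +2.19);  n_1 = (+0.7169, +0.6972)
edge 2: e_2 = (-2.39, -0.20);  n_2 = (-0.0834, +0.9965)
∠(n_1, n_2) = 50.58°
δ = |180° − 50.58°| = 129.42°
129.42° > 2α = 33.40°  →  invalid

δ = 129.42°, invalid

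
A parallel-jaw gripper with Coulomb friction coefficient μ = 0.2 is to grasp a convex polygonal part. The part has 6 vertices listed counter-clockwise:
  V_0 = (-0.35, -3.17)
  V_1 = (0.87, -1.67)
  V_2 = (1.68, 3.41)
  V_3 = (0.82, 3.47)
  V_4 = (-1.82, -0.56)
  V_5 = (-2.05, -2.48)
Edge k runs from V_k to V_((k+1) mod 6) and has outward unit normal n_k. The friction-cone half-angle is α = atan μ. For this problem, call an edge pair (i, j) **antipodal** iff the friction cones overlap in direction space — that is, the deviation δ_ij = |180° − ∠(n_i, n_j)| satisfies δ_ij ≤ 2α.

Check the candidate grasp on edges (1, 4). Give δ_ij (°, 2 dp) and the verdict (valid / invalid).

α = atan 0.2 = 11.31°;  2α = 22.62°
edge 1: e_1 = (+0.81, +5.08);  n_1 = (+0.9875, -0.1575)
edge 4: e_4 = (-0.23, -1.92);  n_4 = (-0.9929, +0.1189)
∠(n_1, n_4) = 177.77°
δ = |180° − 177.77°| = 2.23°
2.23° ≤ 2α = 22.62°  →  valid

δ = 2.23°, valid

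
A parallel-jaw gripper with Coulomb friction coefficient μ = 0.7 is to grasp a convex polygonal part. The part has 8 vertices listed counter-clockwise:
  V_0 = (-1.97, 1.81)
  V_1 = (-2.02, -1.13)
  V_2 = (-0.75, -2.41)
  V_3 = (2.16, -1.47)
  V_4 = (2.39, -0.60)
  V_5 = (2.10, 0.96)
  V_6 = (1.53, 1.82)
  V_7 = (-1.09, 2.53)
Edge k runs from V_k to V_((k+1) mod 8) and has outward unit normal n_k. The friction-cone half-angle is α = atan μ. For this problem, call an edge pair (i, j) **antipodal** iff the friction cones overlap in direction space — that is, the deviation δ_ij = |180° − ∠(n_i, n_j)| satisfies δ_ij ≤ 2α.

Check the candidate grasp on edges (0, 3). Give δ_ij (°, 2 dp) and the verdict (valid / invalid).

δ = 13.83°, valid

α = atan 0.7 = 34.99°;  2α = 69.98°
edge 0: e_0 = (-0.05, -2.94);  n_0 = (-0.9999, +0.0170)
edge 3: e_3 = (+0.23, +0.87);  n_3 = (+0.9668, -0.2556)
∠(n_0, n_3) = 166.17°
δ = |180° − 166.17°| = 13.83°
13.83° ≤ 2α = 69.98°  →  valid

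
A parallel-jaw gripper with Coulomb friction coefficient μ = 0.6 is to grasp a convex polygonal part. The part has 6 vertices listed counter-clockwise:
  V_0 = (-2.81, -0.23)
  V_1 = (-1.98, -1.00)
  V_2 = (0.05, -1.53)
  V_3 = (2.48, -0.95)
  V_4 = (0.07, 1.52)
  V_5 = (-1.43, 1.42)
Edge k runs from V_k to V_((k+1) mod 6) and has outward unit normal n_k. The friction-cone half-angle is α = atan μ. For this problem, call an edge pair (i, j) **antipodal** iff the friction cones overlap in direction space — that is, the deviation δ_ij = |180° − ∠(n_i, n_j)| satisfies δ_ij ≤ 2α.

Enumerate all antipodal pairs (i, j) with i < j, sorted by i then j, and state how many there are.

α = atan 0.6 = 30.96°;  2α = 61.93°
n_0 = (-0.6801, -0.7331)
n_1 = (-0.2526, -0.9676)
n_2 = (+0.2322, -0.9727)
n_3 = (+0.7157, +0.6984)
n_4 = (-0.0665, +0.9978)
n_5 = (-0.7671, +0.6416)
  (0,1): δ = 151.78°  ·
  (0,2): δ = 123.72°  ·
  (0,3): δ = 2.85°  ✓
  (0,4): δ = 46.67°  ✓
  (0,5): δ = 92.94°  ·
  (1,2): δ = 151.94°  ·
  (1,3): δ = 31.07°  ✓
  (1,4): δ = 18.45°  ✓
  (1,5): δ = 64.72°  ·
  (2,3): δ = 59.13°  ✓
  (2,4): δ = 9.61°  ✓
  (2,5): δ = 36.67°  ✓
  (3,4): δ = 130.48°  ·
  (3,5): δ = 84.20°  ·
  (4,5): δ = 133.72°  ·
antipodal pairs: 7

count = 7; pairs: (0,3), (0,4), (1,3), (1,4), (2,3), (2,4), (2,5)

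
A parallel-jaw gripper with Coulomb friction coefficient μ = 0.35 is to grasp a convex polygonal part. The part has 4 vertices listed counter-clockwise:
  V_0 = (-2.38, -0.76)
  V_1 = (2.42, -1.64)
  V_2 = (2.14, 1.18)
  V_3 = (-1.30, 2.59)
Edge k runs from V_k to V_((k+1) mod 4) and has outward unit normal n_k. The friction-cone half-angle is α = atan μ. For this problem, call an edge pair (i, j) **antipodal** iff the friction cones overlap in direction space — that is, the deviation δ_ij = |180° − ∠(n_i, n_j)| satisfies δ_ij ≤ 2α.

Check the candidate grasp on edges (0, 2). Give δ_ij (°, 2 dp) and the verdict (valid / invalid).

α = atan 0.35 = 19.29°;  2α = 38.58°
edge 0: e_0 = (+4.80, -0.88);  n_0 = (-0.1803, -0.9836)
edge 2: e_2 = (-3.44, +1.41);  n_2 = (+0.3793, +0.9253)
∠(n_0, n_2) = 168.10°
δ = |180° − 168.10°| = 11.90°
11.90° ≤ 2α = 38.58°  →  valid

δ = 11.90°, valid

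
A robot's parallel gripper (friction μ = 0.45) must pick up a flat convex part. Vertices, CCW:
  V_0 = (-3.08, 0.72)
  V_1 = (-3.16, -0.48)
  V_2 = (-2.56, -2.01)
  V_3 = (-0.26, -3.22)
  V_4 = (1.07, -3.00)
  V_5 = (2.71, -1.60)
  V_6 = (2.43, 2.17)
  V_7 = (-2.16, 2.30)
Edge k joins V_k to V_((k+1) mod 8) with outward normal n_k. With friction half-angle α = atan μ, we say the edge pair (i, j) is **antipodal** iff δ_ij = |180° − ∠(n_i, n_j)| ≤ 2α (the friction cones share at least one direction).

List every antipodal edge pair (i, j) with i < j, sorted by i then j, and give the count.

α = atan 0.45 = 24.23°;  2α = 48.46°
n_0 = (-0.9978, +0.0665)
n_1 = (-0.9310, -0.3651)
n_2 = (-0.4656, -0.8850)
n_3 = (+0.1632, -0.9866)
n_4 = (+0.6493, -0.7606)
n_5 = (+0.9973, +0.0741)
n_6 = (+0.0283, +0.9996)
n_7 = (-0.8642, +0.5032)
  (0,1): δ = 154.77°  ·
  (0,2): δ = 113.93°  ·
  (0,3): δ = 76.79°  ·
  (0,4): δ = 45.70°  ✓
  (0,5): δ = 8.06°  ✓
  (0,6): δ = 92.19°  ·
  (0,7): δ = 153.60°  ·
  (1,2): δ = 139.16°  ·
  (1,3): δ = 102.02°  ·
  (1,4): δ = 70.93°  ·
  (1,5): δ = 17.17°  ✓
  (1,6): δ = 66.96°  ·
  (1,7): δ = 128.38°  ·
  (2,3): δ = 142.86°  ·
  (2,4): δ = 111.77°  ·
  (2,5): δ = 58.00°  ·
  (2,6): δ = 26.13°  ✓
  (2,7): δ = 87.54°  ·
  (3,4): δ = 148.91°  ·
  (3,5): δ = 95.14°  ·
  (3,6): δ = 11.01°  ✓
  (3,7): δ = 50.40°  ·
  (4,5): δ = 126.24°  ·
  (4,6): δ = 42.11°  ✓
  (4,7): δ = 19.30°  ✓
  (5,6): δ = 95.87°  ·
  (5,7): δ = 34.46°  ✓
  (6,7): δ = 118.59°  ·
antipodal pairs: 8

count = 8; pairs: (0,4), (0,5), (1,5), (2,6), (3,6), (4,6), (4,7), (5,7)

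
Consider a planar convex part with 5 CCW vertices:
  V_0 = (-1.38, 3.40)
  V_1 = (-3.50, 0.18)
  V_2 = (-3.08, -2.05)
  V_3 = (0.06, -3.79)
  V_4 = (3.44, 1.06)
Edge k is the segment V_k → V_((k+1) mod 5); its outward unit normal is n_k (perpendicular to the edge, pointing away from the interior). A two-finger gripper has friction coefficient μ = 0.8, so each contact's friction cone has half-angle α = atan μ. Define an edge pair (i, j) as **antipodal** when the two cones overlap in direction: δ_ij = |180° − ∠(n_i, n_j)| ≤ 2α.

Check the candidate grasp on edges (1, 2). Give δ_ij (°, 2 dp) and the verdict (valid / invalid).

α = atan 0.8 = 38.66°;  2α = 77.32°
edge 1: e_1 = (+0.42, -2.23);  n_1 = (-0.9827, -0.1851)
edge 2: e_2 = (+3.14, -1.74);  n_2 = (-0.4847, -0.8747)
∠(n_1, n_2) = 50.34°
δ = |180° − 50.34°| = 129.66°
129.66° > 2α = 77.32°  →  invalid

δ = 129.66°, invalid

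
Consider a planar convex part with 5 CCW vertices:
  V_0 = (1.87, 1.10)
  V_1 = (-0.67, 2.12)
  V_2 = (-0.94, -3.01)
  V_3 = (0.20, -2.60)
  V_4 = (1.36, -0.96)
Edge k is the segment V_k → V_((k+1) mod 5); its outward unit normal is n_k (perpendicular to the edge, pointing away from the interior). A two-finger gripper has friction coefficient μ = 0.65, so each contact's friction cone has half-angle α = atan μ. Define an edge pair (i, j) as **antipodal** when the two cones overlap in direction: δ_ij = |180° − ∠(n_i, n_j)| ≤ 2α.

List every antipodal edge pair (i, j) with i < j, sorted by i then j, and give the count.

count = 3; pairs: (0,2), (1,3), (1,4)

α = atan 0.65 = 33.02°;  2α = 66.05°
n_0 = (+0.3727, +0.9280)
n_1 = (-0.9986, +0.0526)
n_2 = (+0.3384, -0.9410)
n_3 = (+0.8164, -0.5775)
n_4 = (+0.9707, -0.2403)
  (0,1): δ = 71.13°  ·
  (0,2): δ = 41.66°  ✓
  (0,3): δ = 76.61°  ·
  (0,4): δ = 97.97°  ·
  (1,2): δ = 67.21°  ·
  (1,3): δ = 32.26°  ✓
  (1,4): δ = 10.89°  ✓
  (2,3): δ = 145.05°  ·
  (2,4): δ = 123.69°  ·
  (3,4): δ = 158.63°  ·
antipodal pairs: 3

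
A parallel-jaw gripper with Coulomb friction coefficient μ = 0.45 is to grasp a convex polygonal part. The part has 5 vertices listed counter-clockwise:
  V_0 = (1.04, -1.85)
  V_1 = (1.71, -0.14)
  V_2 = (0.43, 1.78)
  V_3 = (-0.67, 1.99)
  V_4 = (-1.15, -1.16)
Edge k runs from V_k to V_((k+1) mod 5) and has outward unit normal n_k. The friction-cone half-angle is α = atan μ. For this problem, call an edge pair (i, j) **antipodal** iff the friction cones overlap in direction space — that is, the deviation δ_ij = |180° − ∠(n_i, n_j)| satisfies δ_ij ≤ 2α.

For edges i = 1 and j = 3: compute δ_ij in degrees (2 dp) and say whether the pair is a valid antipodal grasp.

δ = 42.35°, valid

α = atan 0.45 = 24.23°;  2α = 48.46°
edge 1: e_1 = (-1.28, +1.92);  n_1 = (+0.8321, +0.5547)
edge 3: e_3 = (-0.48, -3.15);  n_3 = (-0.9886, +0.1506)
∠(n_1, n_3) = 137.65°
δ = |180° − 137.65°| = 42.35°
42.35° ≤ 2α = 48.46°  →  valid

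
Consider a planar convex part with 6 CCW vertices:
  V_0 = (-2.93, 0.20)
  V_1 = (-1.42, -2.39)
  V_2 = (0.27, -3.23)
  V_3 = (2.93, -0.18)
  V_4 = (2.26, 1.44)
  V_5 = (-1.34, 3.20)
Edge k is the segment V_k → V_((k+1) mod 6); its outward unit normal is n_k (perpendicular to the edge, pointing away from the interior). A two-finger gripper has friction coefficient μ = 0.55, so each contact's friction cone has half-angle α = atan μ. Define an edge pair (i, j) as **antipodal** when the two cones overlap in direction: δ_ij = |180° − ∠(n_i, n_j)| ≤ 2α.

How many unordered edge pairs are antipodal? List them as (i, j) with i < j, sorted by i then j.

count = 6; pairs: (0,3), (0,4), (1,3), (1,4), (2,5), (3,5)

α = atan 0.55 = 28.81°;  2α = 57.62°
n_0 = (-0.8639, -0.5037)
n_1 = (-0.4451, -0.8955)
n_2 = (+0.7536, -0.6573)
n_3 = (+0.9241, +0.3822)
n_4 = (+0.4392, +0.8984)
n_5 = (-0.8836, +0.4683)
  (0,1): δ = 146.67°  ·
  (0,2): δ = 71.34°  ·
  (0,3): δ = 7.77°  ✓
  (0,4): δ = 33.70°  ✓
  (0,5): δ = 121.83°  ·
  (1,2): δ = 104.66°  ·
  (1,3): δ = 41.10°  ✓
  (1,4): δ = 0.38°  ✓
  (1,5): δ = 88.51°  ·
  (2,3): δ = 116.44°  ·
  (2,4): δ = 74.96°  ·
  (2,5): δ = 13.17°  ✓
  (3,4): δ = 138.52°  ·
  (3,5): δ = 50.39°  ✓
  (4,5): δ = 91.87°  ·
antipodal pairs: 6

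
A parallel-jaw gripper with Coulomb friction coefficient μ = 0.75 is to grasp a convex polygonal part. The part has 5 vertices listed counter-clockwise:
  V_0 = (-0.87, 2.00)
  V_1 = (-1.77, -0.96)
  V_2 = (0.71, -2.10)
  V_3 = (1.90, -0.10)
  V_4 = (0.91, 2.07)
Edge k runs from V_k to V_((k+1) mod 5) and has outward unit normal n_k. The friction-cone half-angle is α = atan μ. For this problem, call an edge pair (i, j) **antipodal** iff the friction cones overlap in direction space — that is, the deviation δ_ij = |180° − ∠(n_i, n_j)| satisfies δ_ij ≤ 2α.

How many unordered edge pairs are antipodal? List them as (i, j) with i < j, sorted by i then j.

count = 5; pairs: (0,2), (0,3), (1,3), (1,4), (2,4)

α = atan 0.75 = 36.87°;  2α = 73.74°
n_0 = (-0.9568, +0.2909)
n_1 = (-0.4177, -0.9086)
n_2 = (+0.8594, -0.5113)
n_3 = (+0.9098, +0.4151)
n_4 = (-0.0393, +0.9992)
  (0,1): δ = 97.78°  ·
  (0,2): δ = 13.84°  ✓
  (0,3): δ = 41.44°  ✓
  (0,4): δ = 109.16°  ·
  (1,2): δ = 96.07°  ·
  (1,3): δ = 40.79°  ✓
  (1,4): δ = 26.94°  ✓
  (2,3): δ = 124.72°  ·
  (2,4): δ = 57.00°  ✓
  (3,4): δ = 112.27°  ·
antipodal pairs: 5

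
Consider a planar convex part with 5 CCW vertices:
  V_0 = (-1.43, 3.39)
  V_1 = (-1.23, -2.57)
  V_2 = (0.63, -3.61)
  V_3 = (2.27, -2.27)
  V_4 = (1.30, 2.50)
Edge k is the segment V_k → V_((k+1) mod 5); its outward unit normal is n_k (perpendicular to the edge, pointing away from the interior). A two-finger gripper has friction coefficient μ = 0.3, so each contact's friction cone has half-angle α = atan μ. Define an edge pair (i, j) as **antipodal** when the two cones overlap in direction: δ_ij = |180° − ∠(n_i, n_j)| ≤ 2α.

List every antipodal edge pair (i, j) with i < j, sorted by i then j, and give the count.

count = 2; pairs: (0,3), (1,4)

α = atan 0.3 = 16.70°;  2α = 33.40°
n_0 = (-0.9994, -0.0335)
n_1 = (-0.4880, -0.8728)
n_2 = (+0.6327, -0.7744)
n_3 = (+0.9799, +0.1993)
n_4 = (+0.3100, +0.9508)
  (0,1): δ = 121.13°  ·
  (0,2): δ = 52.67°  ·
  (0,3): δ = 9.57°  ✓
  (0,4): δ = 70.02°  ·
  (1,2): δ = 111.54°  ·
  (1,3): δ = 49.29°  ·
  (1,4): δ = 11.15°  ✓
  (2,3): δ = 117.76°  ·
  (2,4): δ = 57.31°  ·
  (3,4): δ = 119.55°  ·
antipodal pairs: 2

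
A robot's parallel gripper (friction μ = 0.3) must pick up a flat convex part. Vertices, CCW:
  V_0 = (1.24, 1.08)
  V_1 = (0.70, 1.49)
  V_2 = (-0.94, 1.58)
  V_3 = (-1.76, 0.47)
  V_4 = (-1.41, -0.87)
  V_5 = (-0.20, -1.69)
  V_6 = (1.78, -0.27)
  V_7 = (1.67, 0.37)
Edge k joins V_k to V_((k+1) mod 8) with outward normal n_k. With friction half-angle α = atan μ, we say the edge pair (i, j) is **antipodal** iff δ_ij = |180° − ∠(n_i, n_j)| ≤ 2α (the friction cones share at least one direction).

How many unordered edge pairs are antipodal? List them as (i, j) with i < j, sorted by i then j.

α = atan 0.3 = 16.70°;  2α = 33.40°
n_0 = (+0.6047, +0.7964)
n_1 = (+0.0548, +0.9985)
n_2 = (-0.8043, +0.5942)
n_3 = (-0.9675, -0.2527)
n_4 = (-0.5610, -0.8278)
n_5 = (+0.5828, -0.8126)
n_6 = (+0.9855, +0.1694)
n_7 = (+0.8554, +0.5180)
  (0,1): δ = 145.93°  ·
  (0,2): δ = 89.25°  ·
  (0,3): δ = 38.15°  ·
  (0,4): δ = 3.08°  ✓
  (0,5): δ = 72.85°  ·
  (0,6): δ = 136.96°  ·
  (0,7): δ = 158.41°  ·
  (1,2): δ = 123.31°  ·
  (1,3): δ = 72.22°  ·
  (1,4): δ = 30.98°  ✓
  (1,5): δ = 38.79°  ·
  (1,6): δ = 102.89°  ·
  (1,7): δ = 124.34°  ·
  (2,3): δ = 128.91°  ·
  (2,4): δ = 87.67°  ·
  (2,5): δ = 17.90°  ✓
  (2,6): δ = 46.21°  ·
  (2,7): δ = 67.66°  ·
  (3,4): δ = 138.76°  ·
  (3,5): δ = 68.99°  ·
  (3,6): δ = 4.89°  ✓
  (3,7): δ = 16.56°  ✓
  (4,5): δ = 110.23°  ·
  (4,6): δ = 46.12°  ·
  (4,7): δ = 24.67°  ✓
  (5,6): δ = 115.89°  ·
  (5,7): δ = 94.45°  ·
  (6,7): δ = 158.55°  ·
antipodal pairs: 6

count = 6; pairs: (0,4), (1,4), (2,5), (3,6), (3,7), (4,7)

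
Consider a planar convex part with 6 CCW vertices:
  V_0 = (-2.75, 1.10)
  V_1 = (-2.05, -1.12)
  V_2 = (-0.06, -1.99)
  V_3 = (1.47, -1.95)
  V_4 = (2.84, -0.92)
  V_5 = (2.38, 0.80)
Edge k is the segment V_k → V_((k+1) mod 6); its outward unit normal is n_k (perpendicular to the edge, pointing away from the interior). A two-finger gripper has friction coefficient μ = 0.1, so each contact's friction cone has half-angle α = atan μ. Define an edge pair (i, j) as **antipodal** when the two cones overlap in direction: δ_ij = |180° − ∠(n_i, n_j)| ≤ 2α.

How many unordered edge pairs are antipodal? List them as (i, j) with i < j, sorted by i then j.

count = 2; pairs: (0,4), (2,5)

α = atan 0.1 = 5.71°;  2α = 11.42°
n_0 = (-0.9537, -0.3007)
n_1 = (-0.4006, -0.9163)
n_2 = (+0.0261, -0.9997)
n_3 = (+0.6009, -0.7993)
n_4 = (+0.9660, +0.2584)
n_5 = (+0.0584, +0.9983)
  (0,1): δ = 131.12°  ·
  (0,2): δ = 106.00°  ·
  (0,3): δ = 70.56°  ·
  (0,4): δ = 2.53°  ✓
  (0,5): δ = 69.15°  ·
  (1,2): δ = 154.89°  ·
  (1,3): δ = 119.45°  ·
  (1,4): δ = 51.41°  ·
  (1,5): δ = 20.27°  ·
  (2,3): δ = 144.56°  ·
  (2,4): δ = 76.52°  ·
  (2,5): δ = 4.84°  ✓
  (3,4): δ = 111.96°  ·
  (3,5): δ = 40.28°  ·
  (4,5): δ = 108.32°  ·
antipodal pairs: 2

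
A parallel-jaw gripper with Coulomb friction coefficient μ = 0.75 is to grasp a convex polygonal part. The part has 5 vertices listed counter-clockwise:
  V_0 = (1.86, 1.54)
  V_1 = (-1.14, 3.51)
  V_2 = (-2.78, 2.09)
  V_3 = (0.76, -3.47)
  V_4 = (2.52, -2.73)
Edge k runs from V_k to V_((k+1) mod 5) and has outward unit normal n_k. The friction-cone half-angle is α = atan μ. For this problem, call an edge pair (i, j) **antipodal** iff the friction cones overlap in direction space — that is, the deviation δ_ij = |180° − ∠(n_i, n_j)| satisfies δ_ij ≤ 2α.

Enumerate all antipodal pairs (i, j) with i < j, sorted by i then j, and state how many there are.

α = atan 0.75 = 36.87°;  2α = 73.74°
n_0 = (+0.5489, +0.8359)
n_1 = (-0.6546, +0.7560)
n_2 = (-0.8435, -0.5371)
n_3 = (+0.3876, -0.9218)
n_4 = (+0.9883, +0.1528)
  (0,1): δ = 105.82°  ·
  (0,2): δ = 24.22°  ✓
  (0,3): δ = 56.10°  ✓
  (0,4): δ = 132.08°  ·
  (1,2): δ = 98.40°  ·
  (1,3): δ = 18.08°  ✓
  (1,4): δ = 57.90°  ✓
  (2,3): δ = 99.68°  ·
  (2,4): δ = 23.70°  ✓
  (3,4): δ = 104.02°  ·
antipodal pairs: 5

count = 5; pairs: (0,2), (0,3), (1,3), (1,4), (2,4)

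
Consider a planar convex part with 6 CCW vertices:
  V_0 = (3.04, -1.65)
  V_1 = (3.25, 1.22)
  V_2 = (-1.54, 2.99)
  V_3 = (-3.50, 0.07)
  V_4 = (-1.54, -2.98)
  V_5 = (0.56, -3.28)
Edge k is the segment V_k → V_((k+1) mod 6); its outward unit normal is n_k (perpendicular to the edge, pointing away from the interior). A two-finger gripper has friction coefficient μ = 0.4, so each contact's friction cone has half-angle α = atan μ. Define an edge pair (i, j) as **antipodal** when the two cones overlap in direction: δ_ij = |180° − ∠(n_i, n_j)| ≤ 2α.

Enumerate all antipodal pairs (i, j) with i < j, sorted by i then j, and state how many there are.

α = atan 0.4 = 21.80°;  2α = 43.60°
n_0 = (+0.9973, -0.0730)
n_1 = (+0.3466, +0.9380)
n_2 = (-0.8303, +0.5573)
n_3 = (-0.8413, -0.5406)
n_4 = (-0.1414, -0.9899)
n_5 = (+0.5492, -0.8357)
  (0,1): δ = 106.10°  ·
  (0,2): δ = 29.69°  ✓
  (0,3): δ = 36.91°  ✓
  (0,4): δ = 86.05°  ·
  (0,5): δ = 127.50°  ·
  (1,2): δ = 103.59°  ·
  (1,3): δ = 36.99°  ✓
  (1,4): δ = 12.15°  ✓
  (1,5): δ = 53.60°  ·
  (2,3): δ = 113.40°  ·
  (2,4): δ = 64.26°  ·
  (2,5): δ = 22.81°  ✓
  (3,4): δ = 130.86°  ·
  (3,5): δ = 89.41°  ·
  (4,5): δ = 138.55°  ·
antipodal pairs: 5

count = 5; pairs: (0,2), (0,3), (1,3), (1,4), (2,5)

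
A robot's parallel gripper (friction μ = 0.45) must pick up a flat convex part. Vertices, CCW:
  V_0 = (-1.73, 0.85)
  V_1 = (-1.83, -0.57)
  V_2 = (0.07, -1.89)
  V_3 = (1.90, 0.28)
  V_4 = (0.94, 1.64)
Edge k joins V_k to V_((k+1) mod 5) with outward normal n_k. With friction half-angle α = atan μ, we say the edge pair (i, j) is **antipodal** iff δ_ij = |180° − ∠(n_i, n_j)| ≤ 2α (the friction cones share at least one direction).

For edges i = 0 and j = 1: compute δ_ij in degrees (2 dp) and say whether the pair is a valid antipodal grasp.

δ = 120.76°, invalid

α = atan 0.45 = 24.23°;  2α = 48.46°
edge 0: e_0 = (-0.10, -1.42);  n_0 = (-0.9975, +0.0702)
edge 1: e_1 = (+1.90, -1.32);  n_1 = (-0.5706, -0.8213)
∠(n_0, n_1) = 59.24°
δ = |180° − 59.24°| = 120.76°
120.76° > 2α = 48.46°  →  invalid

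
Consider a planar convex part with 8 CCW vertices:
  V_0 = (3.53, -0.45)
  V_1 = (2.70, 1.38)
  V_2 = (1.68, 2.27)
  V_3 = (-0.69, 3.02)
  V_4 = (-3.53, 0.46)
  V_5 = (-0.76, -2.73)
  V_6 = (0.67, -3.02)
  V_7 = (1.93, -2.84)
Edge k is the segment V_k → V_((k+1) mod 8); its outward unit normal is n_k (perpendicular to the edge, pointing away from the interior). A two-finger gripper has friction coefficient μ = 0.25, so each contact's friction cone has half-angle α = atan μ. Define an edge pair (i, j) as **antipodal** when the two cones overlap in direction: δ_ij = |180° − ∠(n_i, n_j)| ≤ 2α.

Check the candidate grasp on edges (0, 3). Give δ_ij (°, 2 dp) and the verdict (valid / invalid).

α = atan 0.25 = 14.04°;  2α = 28.07°
edge 0: e_0 = (-0.83, +1.83);  n_0 = (+0.9107, +0.4131)
edge 3: e_3 = (-2.84, -2.56);  n_3 = (-0.6695, +0.7428)
∠(n_0, n_3) = 107.64°
δ = |180° − 107.64°| = 72.36°
72.36° > 2α = 28.07°  →  invalid

δ = 72.36°, invalid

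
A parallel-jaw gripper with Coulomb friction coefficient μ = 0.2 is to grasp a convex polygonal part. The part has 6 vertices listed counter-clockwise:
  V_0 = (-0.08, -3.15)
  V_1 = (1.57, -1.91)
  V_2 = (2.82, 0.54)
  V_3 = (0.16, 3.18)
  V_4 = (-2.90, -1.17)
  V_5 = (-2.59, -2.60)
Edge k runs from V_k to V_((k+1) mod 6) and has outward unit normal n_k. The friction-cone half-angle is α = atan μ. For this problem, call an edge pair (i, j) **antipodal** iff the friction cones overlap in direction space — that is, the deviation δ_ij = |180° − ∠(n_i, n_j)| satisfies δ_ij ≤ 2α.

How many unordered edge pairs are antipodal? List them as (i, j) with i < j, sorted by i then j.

count = 2; pairs: (0,3), (1,3)

α = atan 0.2 = 11.31°;  2α = 22.62°
n_0 = (+0.6008, -0.7994)
n_1 = (+0.8908, -0.4545)
n_2 = (+0.7044, +0.7098)
n_3 = (-0.8179, +0.5754)
n_4 = (-0.9773, -0.2119)
n_5 = (-0.2140, -0.9768)
  (0,1): δ = 153.96°  ·
  (0,2): δ = 81.71°  ·
  (0,3): δ = 17.95°  ✓
  (0,4): δ = 65.31°  ·
  (0,5): δ = 130.72°  ·
  (1,2): δ = 107.75°  ·
  (1,3): δ = 8.09°  ✓
  (1,4): δ = 39.26°  ·
  (1,5): δ = 104.67°  ·
  (2,3): δ = 80.34°  ·
  (2,4): δ = 32.98°  ·
  (2,5): δ = 32.42°  ·
  (3,4): δ = 132.64°  ·
  (3,5): δ = 67.24°  ·
  (4,5): δ = 114.59°  ·
antipodal pairs: 2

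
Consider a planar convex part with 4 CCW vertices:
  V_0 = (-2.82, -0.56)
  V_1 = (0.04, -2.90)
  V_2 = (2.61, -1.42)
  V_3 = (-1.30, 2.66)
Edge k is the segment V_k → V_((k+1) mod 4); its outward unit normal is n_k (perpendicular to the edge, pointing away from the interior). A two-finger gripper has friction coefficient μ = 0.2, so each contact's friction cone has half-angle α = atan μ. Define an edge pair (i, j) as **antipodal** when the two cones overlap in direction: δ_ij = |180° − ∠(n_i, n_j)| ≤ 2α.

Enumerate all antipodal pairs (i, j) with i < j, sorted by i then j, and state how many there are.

count = 1; pairs: (0,2)

α = atan 0.2 = 11.31°;  2α = 22.62°
n_0 = (-0.6332, -0.7740)
n_1 = (+0.4990, -0.8666)
n_2 = (+0.7220, +0.6919)
n_3 = (-0.9043, +0.4269)
  (0,1): δ = 110.77°  ·
  (0,2): δ = 6.93°  ✓
  (0,3): δ = 104.02°  ·
  (1,2): δ = 76.16°  ·
  (1,3): δ = 34.79°  ·
  (2,3): δ = 69.05°  ·
antipodal pairs: 1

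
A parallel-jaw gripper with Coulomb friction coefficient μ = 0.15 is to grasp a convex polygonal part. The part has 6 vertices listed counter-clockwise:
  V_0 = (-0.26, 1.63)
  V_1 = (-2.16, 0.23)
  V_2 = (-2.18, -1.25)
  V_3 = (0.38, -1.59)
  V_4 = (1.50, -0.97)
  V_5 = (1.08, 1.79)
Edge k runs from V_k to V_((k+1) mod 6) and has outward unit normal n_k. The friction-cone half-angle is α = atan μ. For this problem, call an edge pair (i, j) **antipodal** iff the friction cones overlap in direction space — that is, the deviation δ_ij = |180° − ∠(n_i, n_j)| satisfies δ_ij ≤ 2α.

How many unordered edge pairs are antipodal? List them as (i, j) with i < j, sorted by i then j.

α = atan 0.15 = 8.53°;  2α = 17.06°
n_0 = (-0.5932, +0.8051)
n_1 = (-0.9999, +0.0135)
n_2 = (-0.1317, -0.9913)
n_3 = (+0.4843, -0.8749)
n_4 = (+0.9886, +0.1504)
n_5 = (-0.1186, +0.9929)
  (0,1): δ = 127.16°  ·
  (0,2): δ = 43.95°  ·
  (0,3): δ = 7.42°  ✓
  (0,4): δ = 62.27°  ·
  (0,5): δ = 150.42°  ·
  (1,2): δ = 96.79°  ·
  (1,3): δ = 60.26°  ·
  (1,4): δ = 9.43°  ✓
  (1,5): δ = 97.58°  ·
  (2,3): δ = 143.47°  ·
  (2,4): δ = 73.78°  ·
  (2,5): δ = 14.37°  ✓
  (3,4): δ = 110.32°  ·
  (3,5): δ = 22.16°  ·
  (4,5): δ = 91.84°  ·
antipodal pairs: 3

count = 3; pairs: (0,3), (1,4), (2,5)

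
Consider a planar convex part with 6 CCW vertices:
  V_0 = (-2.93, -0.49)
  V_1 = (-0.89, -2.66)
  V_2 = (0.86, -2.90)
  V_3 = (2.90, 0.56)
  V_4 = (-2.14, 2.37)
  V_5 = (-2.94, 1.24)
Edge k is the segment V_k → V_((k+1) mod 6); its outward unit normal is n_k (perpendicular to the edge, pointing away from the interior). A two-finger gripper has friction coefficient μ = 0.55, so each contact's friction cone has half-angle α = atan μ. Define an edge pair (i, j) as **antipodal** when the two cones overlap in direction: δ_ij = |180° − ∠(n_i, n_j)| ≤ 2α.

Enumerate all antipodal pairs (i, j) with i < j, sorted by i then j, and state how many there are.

count = 4; pairs: (0,3), (1,3), (2,4), (2,5)

α = atan 0.55 = 28.81°;  2α = 57.62°
n_0 = (-0.7286, -0.6849)
n_1 = (-0.1359, -0.9907)
n_2 = (+0.8614, -0.5079)
n_3 = (+0.3380, +0.9411)
n_4 = (-0.8162, +0.5778)
n_5 = (-1.0000, -0.0058)
  (0,1): δ = 141.04°  ·
  (0,2): δ = 73.75°  ·
  (0,3): δ = 27.01°  ✓
  (0,4): δ = 101.47°  ·
  (0,5): δ = 137.10°  ·
  (1,2): δ = 112.71°  ·
  (1,3): δ = 11.95°  ✓
  (1,4): δ = 62.51°  ·
  (1,5): δ = 98.14°  ·
  (2,3): δ = 79.23°  ·
  (2,4): δ = 4.77°  ✓
  (2,5): δ = 30.85°  ✓
  (3,4): δ = 105.54°  ·
  (3,5): δ = 69.91°  ·
  (4,5): δ = 144.37°  ·
antipodal pairs: 4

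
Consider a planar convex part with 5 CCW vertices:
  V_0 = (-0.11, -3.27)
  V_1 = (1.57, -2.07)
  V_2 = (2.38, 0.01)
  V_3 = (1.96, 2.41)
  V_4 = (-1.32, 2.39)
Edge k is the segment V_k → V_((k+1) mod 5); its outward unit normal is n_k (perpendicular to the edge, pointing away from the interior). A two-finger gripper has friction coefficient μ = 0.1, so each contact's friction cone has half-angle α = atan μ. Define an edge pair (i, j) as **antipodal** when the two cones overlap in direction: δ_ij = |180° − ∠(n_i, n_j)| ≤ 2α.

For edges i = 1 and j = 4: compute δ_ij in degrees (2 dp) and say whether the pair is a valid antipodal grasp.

α = atan 0.1 = 5.71°;  2α = 11.42°
edge 1: e_1 = (+0.81, +2.08);  n_1 = (+0.9318, -0.3629)
edge 4: e_4 = (+1.21, -5.66);  n_4 = (-0.9779, -0.2091)
∠(n_1, n_4) = 146.66°
δ = |180° − 146.66°| = 33.34°
33.34° > 2α = 11.42°  →  invalid

δ = 33.34°, invalid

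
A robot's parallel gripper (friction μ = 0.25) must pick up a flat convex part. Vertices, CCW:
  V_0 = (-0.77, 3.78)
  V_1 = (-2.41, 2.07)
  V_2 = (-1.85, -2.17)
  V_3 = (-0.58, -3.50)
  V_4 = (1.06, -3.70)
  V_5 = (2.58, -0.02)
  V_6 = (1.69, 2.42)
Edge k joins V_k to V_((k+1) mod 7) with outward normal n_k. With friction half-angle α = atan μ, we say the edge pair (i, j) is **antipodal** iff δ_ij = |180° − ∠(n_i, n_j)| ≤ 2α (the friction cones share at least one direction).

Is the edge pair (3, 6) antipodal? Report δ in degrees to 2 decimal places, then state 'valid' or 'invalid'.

δ = 21.98°, valid

α = atan 0.25 = 14.04°;  2α = 28.07°
edge 3: e_3 = (+1.64, -0.20);  n_3 = (-0.1211, -0.9926)
edge 6: e_6 = (-2.46, +1.36);  n_6 = (+0.4838, +0.8752)
∠(n_3, n_6) = 158.02°
δ = |180° − 158.02°| = 21.98°
21.98° ≤ 2α = 28.07°  →  valid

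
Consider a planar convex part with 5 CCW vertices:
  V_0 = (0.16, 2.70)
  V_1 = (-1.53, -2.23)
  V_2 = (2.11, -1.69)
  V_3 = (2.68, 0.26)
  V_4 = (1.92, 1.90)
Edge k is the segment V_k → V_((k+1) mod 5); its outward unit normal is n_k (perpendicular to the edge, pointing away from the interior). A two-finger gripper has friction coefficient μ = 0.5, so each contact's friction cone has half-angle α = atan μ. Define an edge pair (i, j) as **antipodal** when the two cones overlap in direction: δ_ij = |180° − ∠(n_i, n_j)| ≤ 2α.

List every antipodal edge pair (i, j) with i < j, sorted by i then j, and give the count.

count = 3; pairs: (0,2), (0,3), (1,4)

α = atan 0.5 = 26.57°;  2α = 53.13°
n_0 = (-0.9460, +0.3243)
n_1 = (+0.1467, -0.9892)
n_2 = (+0.9598, -0.2806)
n_3 = (+0.9073, +0.4205)
n_4 = (+0.4138, +0.9104)
  (0,1): δ = 62.64°  ·
  (0,2): δ = 2.63°  ✓
  (0,3): δ = 43.79°  ✓
  (0,4): δ = 84.48°  ·
  (1,2): δ = 114.73°  ·
  (1,3): δ = 73.57°  ·
  (1,4): δ = 32.88°  ✓
  (2,3): δ = 138.84°  ·
  (2,4): δ = 98.15°  ·
  (3,4): δ = 139.31°  ·
antipodal pairs: 3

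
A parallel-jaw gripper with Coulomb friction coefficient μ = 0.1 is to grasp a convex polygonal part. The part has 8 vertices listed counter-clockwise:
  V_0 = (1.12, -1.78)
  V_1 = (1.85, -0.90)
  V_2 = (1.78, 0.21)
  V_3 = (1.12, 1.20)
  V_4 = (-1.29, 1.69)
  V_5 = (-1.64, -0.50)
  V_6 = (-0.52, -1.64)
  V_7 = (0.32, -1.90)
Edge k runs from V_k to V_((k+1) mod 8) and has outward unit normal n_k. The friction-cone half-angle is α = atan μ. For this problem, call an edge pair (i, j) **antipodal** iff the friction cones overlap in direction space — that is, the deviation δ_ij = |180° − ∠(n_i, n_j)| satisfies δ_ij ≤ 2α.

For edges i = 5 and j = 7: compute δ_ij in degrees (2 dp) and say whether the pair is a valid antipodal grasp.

δ = 125.96°, invalid

α = atan 0.1 = 5.71°;  2α = 11.42°
edge 5: e_5 = (+1.12, -1.14);  n_5 = (-0.7133, -0.7008)
edge 7: e_7 = (+0.80, +0.12);  n_7 = (+0.1483, -0.9889)
∠(n_5, n_7) = 54.04°
δ = |180° − 54.04°| = 125.96°
125.96° > 2α = 11.42°  →  invalid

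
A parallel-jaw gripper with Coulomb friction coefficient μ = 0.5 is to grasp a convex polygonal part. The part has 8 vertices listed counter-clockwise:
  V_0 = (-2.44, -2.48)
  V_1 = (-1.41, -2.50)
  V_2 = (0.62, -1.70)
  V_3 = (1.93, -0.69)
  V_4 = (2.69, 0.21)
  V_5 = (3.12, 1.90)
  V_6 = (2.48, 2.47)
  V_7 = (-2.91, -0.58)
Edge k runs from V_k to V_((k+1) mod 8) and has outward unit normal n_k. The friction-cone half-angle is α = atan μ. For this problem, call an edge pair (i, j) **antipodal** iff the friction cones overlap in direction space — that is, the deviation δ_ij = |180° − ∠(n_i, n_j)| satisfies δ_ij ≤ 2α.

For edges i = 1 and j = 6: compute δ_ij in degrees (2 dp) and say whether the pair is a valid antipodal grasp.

δ = 8.00°, valid

α = atan 0.5 = 26.57°;  2α = 53.13°
edge 1: e_1 = (+2.03, +0.80);  n_1 = (+0.3666, -0.9304)
edge 6: e_6 = (-5.39, -3.05);  n_6 = (-0.4925, +0.8703)
∠(n_1, n_6) = 172.00°
δ = |180° − 172.00°| = 8.00°
8.00° ≤ 2α = 53.13°  →  valid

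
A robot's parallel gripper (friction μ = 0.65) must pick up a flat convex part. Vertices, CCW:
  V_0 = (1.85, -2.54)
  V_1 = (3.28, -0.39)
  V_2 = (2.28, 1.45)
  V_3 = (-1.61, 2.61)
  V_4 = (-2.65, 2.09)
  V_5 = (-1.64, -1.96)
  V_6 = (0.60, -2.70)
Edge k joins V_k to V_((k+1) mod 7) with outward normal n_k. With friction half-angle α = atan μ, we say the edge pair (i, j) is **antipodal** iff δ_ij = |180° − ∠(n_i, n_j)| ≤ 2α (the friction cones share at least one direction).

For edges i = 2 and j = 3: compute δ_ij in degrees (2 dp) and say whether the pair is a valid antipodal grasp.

α = atan 0.65 = 33.02°;  2α = 66.05°
edge 2: e_2 = (-3.89, +1.16);  n_2 = (+0.2858, +0.9583)
edge 3: e_3 = (-1.04, -0.52);  n_3 = (-0.4472, +0.8944)
∠(n_2, n_3) = 43.17°
δ = |180° − 43.17°| = 136.83°
136.83° > 2α = 66.05°  →  invalid

δ = 136.83°, invalid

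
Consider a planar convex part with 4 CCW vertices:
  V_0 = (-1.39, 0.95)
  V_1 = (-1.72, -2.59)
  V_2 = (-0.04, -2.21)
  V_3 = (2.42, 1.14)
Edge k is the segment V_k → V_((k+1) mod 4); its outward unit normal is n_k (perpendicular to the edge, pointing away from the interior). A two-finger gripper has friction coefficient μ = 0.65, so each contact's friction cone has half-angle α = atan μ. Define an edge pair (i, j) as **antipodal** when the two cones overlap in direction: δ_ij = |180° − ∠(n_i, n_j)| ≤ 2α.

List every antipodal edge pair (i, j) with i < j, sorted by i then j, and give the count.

α = atan 0.65 = 33.02°;  2α = 66.05°
n_0 = (-0.9957, +0.0928)
n_1 = (+0.2206, -0.9754)
n_2 = (+0.8060, -0.5919)
n_3 = (-0.0498, +0.9988)
  (0,1): δ = 71.93°  ·
  (0,2): δ = 30.97°  ✓
  (0,3): δ = 98.18°  ·
  (1,2): δ = 139.04°  ·
  (1,3): δ = 9.89°  ✓
  (2,3): δ = 50.85°  ✓
antipodal pairs: 3

count = 3; pairs: (0,2), (1,3), (2,3)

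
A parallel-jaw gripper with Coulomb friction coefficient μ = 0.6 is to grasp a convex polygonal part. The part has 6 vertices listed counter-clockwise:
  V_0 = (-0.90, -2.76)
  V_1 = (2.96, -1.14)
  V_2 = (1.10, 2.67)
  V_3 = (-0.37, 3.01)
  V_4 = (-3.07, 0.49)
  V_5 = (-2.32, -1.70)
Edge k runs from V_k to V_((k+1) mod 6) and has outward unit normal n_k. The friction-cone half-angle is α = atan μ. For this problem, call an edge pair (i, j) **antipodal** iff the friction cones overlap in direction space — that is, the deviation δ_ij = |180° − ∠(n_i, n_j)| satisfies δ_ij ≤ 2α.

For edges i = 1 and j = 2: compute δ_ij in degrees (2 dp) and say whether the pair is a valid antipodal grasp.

α = atan 0.6 = 30.96°;  2α = 61.93°
edge 1: e_1 = (-1.86, +3.81);  n_1 = (+0.8986, +0.4387)
edge 2: e_2 = (-1.47, +0.34);  n_2 = (+0.2253, +0.9743)
∠(n_1, n_2) = 50.96°
δ = |180° − 50.96°| = 129.04°
129.04° > 2α = 61.93°  →  invalid

δ = 129.04°, invalid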